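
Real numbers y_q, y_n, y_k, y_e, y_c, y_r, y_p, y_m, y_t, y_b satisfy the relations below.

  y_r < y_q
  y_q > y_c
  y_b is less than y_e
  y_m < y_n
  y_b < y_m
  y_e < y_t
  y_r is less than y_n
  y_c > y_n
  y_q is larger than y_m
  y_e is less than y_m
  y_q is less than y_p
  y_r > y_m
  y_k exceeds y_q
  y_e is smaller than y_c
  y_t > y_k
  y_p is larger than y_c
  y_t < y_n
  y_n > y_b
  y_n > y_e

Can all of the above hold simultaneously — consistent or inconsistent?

inconsistent

Chaining the given relations yields y_q < y_k < y_t < y_n < y_c, so y_q < y_c. But one relation states y_c < y_q. These cannot both hold.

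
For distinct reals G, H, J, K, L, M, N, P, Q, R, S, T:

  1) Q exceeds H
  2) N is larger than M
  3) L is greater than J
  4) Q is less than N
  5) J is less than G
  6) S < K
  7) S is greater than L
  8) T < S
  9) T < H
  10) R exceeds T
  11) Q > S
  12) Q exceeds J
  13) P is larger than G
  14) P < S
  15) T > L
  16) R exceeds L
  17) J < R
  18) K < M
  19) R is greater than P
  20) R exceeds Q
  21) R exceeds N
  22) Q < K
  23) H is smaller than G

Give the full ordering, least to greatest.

The consecutive links are each given: J < L; L < T; T < H; H < G; G < P; P < S; S < Q; Q < K; K < M; M < N; N < R.

J < L < T < H < G < P < S < Q < K < M < N < R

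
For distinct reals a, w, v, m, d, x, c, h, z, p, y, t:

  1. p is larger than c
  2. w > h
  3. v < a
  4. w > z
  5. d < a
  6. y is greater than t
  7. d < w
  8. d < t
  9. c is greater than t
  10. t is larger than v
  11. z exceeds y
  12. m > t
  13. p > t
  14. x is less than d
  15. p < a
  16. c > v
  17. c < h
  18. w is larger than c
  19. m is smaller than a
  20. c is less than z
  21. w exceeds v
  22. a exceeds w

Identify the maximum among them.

Chaining downward from a: directly below it, d, v, p, m, w; then x, t, c, h, z; then y.
That covers every other element, and nothing is given above a, so a is the maximum.

a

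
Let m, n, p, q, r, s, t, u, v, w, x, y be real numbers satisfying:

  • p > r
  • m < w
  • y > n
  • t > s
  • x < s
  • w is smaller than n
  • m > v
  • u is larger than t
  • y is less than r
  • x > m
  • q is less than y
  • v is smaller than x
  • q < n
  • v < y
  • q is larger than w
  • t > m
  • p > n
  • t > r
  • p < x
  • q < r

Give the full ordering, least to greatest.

The consecutive links are each given: v < m; m < w; w < q; q < n; n < y; y < r; r < p; p < x; x < s; s < t; t < u.

v < m < w < q < n < y < r < p < x < s < t < u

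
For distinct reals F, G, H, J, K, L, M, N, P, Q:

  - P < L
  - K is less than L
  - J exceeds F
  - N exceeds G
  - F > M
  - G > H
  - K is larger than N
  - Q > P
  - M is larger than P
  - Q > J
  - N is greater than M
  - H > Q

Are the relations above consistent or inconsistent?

Every relation is compatible with P < M < F < J < Q < H < G < N < K < L; the set is consistent.

consistent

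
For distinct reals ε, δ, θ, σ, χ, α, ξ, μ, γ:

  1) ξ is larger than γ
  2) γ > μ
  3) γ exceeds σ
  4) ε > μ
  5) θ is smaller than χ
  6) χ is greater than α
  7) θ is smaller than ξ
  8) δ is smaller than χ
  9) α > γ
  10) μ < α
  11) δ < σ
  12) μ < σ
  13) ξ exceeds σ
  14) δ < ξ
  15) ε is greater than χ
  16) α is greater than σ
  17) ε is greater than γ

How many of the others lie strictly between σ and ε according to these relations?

The relations place σ below ε. An element lies strictly between them when it is forced above σ and also forced below ε.
Above σ: {γ, α, χ, ξ}. Below ε: {μ, δ, θ, γ, α, χ}.
Intersection: {γ, α, χ} — 3.

3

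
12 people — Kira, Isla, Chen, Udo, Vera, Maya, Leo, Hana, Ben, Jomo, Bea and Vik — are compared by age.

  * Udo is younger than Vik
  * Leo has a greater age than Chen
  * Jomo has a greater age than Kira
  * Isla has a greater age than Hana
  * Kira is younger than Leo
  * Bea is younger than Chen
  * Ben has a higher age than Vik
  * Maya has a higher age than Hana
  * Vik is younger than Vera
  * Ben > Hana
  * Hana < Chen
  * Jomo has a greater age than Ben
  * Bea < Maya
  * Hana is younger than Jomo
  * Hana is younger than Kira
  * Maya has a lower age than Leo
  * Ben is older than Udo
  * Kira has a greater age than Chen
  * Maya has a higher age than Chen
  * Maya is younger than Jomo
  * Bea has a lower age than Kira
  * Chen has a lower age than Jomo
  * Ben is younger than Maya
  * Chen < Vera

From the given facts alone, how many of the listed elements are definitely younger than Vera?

5

Directly below Vera: Vik, Chen.
One step further: Hana, Udo, Bea (5 so far).
No other element is forced below Vera by the given relations, so the count is 5.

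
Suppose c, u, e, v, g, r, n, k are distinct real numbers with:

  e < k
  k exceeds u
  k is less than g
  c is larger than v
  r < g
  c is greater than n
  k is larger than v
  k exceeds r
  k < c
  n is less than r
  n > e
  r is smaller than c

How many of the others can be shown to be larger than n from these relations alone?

The elements the relations force above n are r, k, g, c — no chain reaches any other.
That is 4.

4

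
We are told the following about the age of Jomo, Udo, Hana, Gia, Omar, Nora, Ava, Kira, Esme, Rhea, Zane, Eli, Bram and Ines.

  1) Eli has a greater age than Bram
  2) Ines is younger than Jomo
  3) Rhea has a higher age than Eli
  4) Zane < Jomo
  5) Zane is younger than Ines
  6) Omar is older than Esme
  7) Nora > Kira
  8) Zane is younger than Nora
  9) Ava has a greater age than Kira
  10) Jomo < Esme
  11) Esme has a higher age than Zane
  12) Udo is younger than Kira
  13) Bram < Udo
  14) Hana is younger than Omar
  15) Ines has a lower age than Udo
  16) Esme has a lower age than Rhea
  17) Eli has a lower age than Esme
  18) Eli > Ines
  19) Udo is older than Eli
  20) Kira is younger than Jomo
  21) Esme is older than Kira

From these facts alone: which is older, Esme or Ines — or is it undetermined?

Esme

Chaining the given relations: Ines < Eli < Udo < Kira < Jomo < Esme.
So Esme is older.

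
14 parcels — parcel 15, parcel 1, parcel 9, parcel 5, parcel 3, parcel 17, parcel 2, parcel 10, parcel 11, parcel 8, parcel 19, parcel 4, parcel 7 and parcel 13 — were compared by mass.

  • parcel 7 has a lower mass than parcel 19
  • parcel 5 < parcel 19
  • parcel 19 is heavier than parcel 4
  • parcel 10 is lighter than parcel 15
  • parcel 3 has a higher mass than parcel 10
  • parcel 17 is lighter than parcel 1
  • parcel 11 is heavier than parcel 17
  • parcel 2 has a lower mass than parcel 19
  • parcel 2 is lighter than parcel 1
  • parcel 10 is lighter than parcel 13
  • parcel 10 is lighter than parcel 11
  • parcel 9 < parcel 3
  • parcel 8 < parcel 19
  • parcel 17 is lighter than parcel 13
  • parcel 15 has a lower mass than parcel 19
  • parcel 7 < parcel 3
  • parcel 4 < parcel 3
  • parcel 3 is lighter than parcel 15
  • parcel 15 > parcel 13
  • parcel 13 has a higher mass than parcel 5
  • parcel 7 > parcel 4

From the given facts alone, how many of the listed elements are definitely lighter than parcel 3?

4

The elements the relations force below parcel 3 are parcel 9, parcel 4, parcel 7, parcel 10 — no chain reaches any other.
That is 4.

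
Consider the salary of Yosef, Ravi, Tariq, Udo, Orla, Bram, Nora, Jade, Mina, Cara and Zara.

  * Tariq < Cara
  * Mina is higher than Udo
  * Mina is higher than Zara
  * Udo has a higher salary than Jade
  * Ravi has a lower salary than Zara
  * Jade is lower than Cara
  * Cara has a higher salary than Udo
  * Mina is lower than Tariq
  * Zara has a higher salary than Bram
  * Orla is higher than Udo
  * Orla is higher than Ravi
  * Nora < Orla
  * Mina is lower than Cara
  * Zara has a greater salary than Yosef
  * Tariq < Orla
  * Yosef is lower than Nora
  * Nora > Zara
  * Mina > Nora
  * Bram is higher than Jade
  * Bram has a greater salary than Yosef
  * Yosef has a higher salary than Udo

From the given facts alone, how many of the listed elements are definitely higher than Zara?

5

The elements the relations force above Zara are Nora, Mina, Tariq, Cara, Orla — no chain reaches any other.
That is 5.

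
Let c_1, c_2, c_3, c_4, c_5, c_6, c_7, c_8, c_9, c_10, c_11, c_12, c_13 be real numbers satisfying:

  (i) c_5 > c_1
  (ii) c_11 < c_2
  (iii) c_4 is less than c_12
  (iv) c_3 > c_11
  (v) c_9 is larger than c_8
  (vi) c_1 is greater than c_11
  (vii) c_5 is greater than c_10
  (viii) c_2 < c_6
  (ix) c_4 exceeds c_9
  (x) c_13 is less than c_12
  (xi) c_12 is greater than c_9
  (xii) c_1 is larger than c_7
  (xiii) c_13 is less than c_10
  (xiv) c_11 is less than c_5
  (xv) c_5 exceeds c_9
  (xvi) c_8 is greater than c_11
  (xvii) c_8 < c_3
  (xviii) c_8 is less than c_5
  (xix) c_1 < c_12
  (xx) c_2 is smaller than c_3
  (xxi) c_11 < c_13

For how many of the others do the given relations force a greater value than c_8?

The elements the relations force above c_8 are c_9, c_4, c_5, c_12, c_3 — no chain reaches any other.
That is 5.

5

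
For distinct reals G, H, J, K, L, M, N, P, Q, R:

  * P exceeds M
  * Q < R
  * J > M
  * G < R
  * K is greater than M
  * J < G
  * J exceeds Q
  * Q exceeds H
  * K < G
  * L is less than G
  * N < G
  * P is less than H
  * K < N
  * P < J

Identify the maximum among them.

R

M is not greatest since M < K; K is not greatest since K < G; P is not greatest since P < J; H is not greatest since H < Q; Q is not greatest since Q < R; L is not greatest since L < G; N is not greatest since N < G; J is not greatest since J < G; G is not greatest since G < R.
Only R has nothing above it, so R is the maximum.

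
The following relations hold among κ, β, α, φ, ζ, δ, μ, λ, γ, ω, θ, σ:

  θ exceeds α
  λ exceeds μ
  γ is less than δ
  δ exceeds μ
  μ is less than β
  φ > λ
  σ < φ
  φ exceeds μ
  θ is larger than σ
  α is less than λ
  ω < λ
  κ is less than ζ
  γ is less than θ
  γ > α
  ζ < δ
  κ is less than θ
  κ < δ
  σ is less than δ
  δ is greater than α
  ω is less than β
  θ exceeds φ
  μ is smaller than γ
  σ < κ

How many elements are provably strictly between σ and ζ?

Chaining upward from σ reaches: κ, φ, δ, θ.
Chaining downward from ζ reaches: κ.
Strictly between σ and ζ are those in both lists: κ — 1 element.

1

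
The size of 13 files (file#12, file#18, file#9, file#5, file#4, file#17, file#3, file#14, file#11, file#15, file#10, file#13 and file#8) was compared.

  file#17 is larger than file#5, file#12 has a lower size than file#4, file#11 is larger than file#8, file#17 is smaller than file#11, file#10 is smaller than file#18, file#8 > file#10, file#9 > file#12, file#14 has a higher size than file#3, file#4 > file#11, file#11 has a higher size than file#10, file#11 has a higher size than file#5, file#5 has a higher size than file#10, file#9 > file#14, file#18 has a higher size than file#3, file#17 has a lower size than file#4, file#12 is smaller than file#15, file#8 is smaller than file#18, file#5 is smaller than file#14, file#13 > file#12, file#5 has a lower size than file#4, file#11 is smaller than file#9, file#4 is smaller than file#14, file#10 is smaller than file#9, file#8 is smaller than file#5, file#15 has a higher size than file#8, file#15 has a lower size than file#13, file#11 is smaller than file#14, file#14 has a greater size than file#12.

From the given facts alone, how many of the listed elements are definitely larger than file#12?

5

The elements the relations force above file#12 are file#4, file#15, file#13, file#14, file#9 — no chain reaches any other.
That is 5.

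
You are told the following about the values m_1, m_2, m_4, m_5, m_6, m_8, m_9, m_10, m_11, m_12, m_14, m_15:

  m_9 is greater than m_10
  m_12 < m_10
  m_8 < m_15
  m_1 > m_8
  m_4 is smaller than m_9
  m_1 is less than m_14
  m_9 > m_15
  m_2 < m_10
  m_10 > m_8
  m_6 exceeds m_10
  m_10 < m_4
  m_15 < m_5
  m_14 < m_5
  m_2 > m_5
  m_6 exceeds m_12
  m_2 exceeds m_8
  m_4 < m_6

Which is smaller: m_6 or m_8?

m_8

The relevant relations are m_8 < m_1; m_1 < m_14; m_14 < m_5; m_5 < m_2; m_2 < m_10; m_10 < m_4; m_4 < m_6.
Chaining these gives m_8 < m_1 < m_14 < m_5 < m_2 < m_10 < m_4 < m_6.
So m_8 < m_6; m_8 is the smaller of the two.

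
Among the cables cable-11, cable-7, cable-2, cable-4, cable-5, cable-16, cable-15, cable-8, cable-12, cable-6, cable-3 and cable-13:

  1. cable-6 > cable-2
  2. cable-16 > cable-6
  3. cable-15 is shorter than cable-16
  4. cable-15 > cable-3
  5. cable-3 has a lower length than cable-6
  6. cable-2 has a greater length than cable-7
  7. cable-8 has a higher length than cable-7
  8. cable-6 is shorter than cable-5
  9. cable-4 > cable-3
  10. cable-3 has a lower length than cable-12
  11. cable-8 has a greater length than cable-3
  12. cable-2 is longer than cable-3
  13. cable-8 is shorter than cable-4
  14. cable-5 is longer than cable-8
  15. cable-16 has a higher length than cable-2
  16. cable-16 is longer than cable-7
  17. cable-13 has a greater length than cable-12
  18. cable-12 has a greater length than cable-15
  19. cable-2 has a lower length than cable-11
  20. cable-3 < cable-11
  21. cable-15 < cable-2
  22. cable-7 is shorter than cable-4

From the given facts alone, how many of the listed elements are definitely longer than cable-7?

7

The elements the relations force above cable-7 are cable-8, cable-2, cable-6, cable-5, cable-11, cable-16, cable-4 — no chain reaches any other.
That is 7.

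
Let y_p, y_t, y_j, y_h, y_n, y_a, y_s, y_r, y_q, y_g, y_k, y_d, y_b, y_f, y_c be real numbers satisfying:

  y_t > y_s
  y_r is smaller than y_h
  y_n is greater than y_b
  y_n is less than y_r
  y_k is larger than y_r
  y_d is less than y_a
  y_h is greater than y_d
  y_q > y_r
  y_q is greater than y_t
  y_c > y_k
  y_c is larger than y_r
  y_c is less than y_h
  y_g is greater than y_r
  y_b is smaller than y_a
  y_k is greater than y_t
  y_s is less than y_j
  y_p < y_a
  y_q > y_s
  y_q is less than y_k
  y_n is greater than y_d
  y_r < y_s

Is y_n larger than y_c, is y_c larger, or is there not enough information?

y_c

y_n < y_r and y_r < y_s give y_n < y_s.
Then y_s < y_t extends the chain to y_t.
Then y_t < y_q extends the chain to y_q.
With y_q < y_k: y_n < y_r < y_s < y_t < y_q < y_k.
Then y_k < y_c extends the chain to y_c.
So y_c is larger.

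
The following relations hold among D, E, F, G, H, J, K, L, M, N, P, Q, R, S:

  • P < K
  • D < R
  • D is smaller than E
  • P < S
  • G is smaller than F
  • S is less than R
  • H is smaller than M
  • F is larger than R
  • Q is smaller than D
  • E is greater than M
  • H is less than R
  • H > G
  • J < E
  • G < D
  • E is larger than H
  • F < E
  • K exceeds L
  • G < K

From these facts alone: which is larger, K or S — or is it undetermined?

undetermined

Following every chain through S: above S we get R, F, E; below S we get P.
K is not reached, and no chain runs the other way from K to S.
So the given relations leave the order of S and K undetermined.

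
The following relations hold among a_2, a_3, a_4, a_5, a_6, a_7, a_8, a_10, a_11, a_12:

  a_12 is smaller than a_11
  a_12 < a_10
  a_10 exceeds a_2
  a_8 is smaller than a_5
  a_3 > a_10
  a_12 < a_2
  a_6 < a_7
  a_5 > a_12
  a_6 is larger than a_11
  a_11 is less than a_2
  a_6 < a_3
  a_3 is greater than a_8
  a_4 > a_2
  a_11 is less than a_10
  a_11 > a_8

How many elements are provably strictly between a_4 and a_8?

Chaining upward from a_8 reaches: a_11, a_2, a_6, a_10, a_5, a_3, a_7.
Chaining downward from a_4 reaches: a_12, a_11, a_2.
Strictly between a_8 and a_4 are those in both lists: a_11, a_2 — 2 elements.

2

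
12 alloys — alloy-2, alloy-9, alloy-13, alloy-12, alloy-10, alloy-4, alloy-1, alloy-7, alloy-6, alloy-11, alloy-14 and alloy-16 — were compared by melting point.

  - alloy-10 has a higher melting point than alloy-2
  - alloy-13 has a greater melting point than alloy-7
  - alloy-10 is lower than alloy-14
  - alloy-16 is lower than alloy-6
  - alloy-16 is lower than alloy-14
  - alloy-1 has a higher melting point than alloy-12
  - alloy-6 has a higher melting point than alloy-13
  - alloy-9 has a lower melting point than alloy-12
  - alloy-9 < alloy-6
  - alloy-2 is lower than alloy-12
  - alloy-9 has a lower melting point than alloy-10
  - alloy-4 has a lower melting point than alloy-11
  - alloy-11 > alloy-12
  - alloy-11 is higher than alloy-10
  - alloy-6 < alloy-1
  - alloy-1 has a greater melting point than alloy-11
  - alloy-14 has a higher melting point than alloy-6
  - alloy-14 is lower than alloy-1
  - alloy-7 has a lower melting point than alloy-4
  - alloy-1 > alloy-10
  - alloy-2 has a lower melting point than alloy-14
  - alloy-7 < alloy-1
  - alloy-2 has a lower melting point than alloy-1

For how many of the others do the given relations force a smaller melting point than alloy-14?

Directly below alloy-14: alloy-2, alloy-16, alloy-6, alloy-10.
One step further: alloy-13, alloy-9 (6 so far).
One step further: alloy-7 (7 so far).
No other element is forced below alloy-14 by the given relations, so the count is 7.

7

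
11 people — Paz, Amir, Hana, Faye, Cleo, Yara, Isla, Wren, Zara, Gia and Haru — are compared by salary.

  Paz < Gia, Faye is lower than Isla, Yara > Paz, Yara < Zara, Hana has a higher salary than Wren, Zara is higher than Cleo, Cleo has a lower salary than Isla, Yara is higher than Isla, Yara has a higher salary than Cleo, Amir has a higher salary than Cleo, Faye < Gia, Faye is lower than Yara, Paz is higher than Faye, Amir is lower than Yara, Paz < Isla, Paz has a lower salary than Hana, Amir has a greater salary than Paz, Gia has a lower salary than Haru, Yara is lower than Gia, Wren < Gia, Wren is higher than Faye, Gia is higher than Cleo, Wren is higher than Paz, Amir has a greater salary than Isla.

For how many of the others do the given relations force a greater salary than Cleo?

6

From Cleo the given relations immediately reach Isla, Amir, Yara, Gia, Zara.
From those, Haru — 6 in total.
No other element is forced above Cleo by the given relations, so the count is 6.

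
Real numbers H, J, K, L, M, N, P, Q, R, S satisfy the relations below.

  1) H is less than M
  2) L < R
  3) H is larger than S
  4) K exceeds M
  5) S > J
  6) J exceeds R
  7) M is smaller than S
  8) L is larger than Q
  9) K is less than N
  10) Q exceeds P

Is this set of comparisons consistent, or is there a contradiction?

We have M < S stated directly, yet also S < H < M by chaining the others — so S < M. Contradiction.

inconsistent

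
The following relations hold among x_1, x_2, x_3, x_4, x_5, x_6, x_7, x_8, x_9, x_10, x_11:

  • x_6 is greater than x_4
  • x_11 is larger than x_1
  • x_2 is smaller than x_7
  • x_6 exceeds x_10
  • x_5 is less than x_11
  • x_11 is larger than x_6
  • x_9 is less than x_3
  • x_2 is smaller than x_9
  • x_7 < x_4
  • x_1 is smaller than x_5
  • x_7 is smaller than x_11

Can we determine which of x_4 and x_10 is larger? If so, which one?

undetermined

Following every chain through x_10: above x_10 we get x_6, x_11.
x_4 is not reached, and no chain runs the other way from x_4 to x_10.
So the given relations leave the order of x_10 and x_4 undetermined.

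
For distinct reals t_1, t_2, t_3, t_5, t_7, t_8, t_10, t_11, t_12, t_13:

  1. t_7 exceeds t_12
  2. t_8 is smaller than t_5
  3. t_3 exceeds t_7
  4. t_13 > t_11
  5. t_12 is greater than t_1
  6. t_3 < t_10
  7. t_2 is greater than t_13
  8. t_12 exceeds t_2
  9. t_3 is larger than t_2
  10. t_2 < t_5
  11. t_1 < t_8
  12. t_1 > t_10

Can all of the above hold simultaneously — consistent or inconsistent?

inconsistent

Chaining the given relations yields t_12 < t_7 < t_3 < t_10 < t_1, so t_12 < t_1. But one relation states t_1 < t_12. These cannot both hold.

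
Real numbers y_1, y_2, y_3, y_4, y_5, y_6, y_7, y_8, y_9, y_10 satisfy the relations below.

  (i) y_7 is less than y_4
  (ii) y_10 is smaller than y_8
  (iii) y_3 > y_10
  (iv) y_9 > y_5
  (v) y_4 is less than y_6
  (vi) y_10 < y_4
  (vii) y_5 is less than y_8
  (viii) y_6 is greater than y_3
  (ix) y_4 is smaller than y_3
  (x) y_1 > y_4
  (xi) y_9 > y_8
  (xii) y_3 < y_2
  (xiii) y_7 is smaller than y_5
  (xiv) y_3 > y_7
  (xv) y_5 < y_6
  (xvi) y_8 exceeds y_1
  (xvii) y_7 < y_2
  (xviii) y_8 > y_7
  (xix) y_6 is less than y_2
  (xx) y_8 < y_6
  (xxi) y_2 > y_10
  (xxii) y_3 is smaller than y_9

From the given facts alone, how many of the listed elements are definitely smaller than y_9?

7

Directly below y_9: y_5, y_8, y_3.
One step further: y_10, y_7, y_4, y_1 (7 so far).
No other element is forced below y_9 by the given relations, so the count is 7.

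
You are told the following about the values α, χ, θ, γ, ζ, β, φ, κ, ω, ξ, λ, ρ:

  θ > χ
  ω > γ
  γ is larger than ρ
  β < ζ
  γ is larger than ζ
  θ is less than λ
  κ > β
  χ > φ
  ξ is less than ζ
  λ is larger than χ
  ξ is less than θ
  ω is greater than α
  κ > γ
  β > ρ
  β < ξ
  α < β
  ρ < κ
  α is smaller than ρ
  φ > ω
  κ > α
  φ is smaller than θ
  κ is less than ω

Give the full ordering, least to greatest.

The consecutive links are each given: α < ρ; ρ < β; β < ξ; ξ < ζ; ζ < γ; γ < κ; κ < ω; ω < φ; φ < χ; χ < θ; θ < λ.

α < ρ < β < ξ < ζ < γ < κ < ω < φ < χ < θ < λ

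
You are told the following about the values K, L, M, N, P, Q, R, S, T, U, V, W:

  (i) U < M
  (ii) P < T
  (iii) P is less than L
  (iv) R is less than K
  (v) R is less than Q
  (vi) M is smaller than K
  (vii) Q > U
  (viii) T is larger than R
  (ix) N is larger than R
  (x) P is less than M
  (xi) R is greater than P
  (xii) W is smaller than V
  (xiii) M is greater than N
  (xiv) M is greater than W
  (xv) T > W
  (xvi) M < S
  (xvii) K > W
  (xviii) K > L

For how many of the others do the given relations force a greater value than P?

Directly above P: R, M, T, L.
One step further: N, Q, S, K (8 so far).
Nothing else is reachable above P; 8 in all.

8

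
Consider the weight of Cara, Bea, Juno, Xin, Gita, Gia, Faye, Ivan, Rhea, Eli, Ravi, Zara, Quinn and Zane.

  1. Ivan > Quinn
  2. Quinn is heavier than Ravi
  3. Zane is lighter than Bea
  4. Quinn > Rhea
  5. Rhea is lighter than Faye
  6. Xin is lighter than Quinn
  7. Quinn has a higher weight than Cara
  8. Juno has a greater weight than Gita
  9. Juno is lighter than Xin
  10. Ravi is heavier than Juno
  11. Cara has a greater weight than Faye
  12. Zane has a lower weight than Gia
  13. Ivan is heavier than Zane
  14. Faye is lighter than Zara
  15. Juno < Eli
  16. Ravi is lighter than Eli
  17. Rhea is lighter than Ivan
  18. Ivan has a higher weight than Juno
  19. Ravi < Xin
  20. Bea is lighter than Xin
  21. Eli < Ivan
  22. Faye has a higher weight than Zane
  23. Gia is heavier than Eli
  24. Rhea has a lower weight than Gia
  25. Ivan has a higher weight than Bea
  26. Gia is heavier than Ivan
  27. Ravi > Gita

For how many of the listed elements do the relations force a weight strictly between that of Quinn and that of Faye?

Chaining upward from Faye reaches: Cara, Zara, Ivan, Gia.
Chaining downward from Quinn reaches: Gita, Zane, Rhea, Bea, Juno, Cara, Ravi, Xin.
Strictly between Faye and Quinn are those in both lists: Cara — 1 element.

1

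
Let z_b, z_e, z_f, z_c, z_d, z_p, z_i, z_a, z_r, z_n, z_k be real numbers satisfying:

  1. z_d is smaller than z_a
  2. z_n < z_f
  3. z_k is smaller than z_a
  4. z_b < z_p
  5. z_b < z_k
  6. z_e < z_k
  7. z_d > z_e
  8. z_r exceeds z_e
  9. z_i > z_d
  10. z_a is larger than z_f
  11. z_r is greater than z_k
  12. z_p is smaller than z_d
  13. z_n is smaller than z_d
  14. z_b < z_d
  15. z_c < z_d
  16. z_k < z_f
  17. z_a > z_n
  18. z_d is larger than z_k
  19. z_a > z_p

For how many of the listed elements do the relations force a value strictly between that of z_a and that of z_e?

3

The relations place z_e below z_a. An element lies strictly between them when it is forced above z_e and also forced below z_a.
Above z_e: {z_k, z_f, z_d, z_i, z_r}. Below z_a: {z_n, z_b, z_c, z_k, z_p, z_f, z_d}.
Intersection: {z_k, z_f, z_d} — 3.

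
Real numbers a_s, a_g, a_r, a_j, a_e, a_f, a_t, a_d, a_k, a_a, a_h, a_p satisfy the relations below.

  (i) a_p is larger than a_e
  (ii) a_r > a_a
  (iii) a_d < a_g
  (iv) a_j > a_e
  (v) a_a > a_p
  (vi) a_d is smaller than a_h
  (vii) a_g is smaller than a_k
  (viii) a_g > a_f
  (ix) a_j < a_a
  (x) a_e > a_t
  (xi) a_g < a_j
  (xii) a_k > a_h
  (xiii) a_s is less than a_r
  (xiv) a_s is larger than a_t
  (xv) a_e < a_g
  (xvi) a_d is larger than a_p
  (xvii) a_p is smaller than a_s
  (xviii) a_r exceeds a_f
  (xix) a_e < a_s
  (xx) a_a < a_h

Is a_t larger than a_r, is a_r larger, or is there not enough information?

a_r

The relevant relations are a_t < a_e; a_e < a_p; a_p < a_a; a_a < a_r.
Together: a_t < a_e < a_p < a_a < a_r.
So a_r is larger.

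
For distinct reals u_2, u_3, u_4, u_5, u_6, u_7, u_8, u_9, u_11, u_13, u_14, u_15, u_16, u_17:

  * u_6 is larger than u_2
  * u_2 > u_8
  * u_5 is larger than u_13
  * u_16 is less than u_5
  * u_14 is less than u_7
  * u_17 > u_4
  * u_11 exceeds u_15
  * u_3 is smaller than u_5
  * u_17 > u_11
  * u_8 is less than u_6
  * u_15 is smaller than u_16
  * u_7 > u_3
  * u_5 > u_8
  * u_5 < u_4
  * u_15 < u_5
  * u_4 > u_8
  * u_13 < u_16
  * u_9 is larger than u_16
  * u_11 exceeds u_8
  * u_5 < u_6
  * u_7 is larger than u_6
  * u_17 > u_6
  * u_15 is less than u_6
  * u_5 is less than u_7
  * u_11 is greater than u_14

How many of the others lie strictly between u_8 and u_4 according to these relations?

Chaining upward from u_8 reaches: u_2, u_11, u_5, u_6, u_7, u_17.
Chaining downward from u_4 reaches: u_15, u_13, u_3, u_16, u_5.
Strictly between u_8 and u_4 are those in both lists: u_5 — 1 element.

1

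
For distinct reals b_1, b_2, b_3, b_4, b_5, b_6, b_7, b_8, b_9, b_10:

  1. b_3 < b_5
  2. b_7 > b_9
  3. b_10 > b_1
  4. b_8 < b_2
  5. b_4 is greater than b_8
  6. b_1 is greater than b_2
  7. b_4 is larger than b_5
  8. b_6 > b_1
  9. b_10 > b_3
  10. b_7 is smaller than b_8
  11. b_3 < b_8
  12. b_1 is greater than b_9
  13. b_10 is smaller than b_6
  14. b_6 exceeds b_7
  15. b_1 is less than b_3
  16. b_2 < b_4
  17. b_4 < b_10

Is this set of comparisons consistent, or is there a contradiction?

Chaining the given relations yields b_8 < b_2 < b_1 < b_3, so b_8 < b_3. But one relation states b_3 < b_8. These cannot both hold.

inconsistent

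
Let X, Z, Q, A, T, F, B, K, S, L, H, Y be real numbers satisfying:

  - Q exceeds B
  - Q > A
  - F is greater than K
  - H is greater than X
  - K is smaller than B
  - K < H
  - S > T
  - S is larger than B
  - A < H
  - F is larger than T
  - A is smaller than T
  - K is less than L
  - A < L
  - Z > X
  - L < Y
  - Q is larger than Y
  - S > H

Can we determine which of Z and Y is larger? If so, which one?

Following every chain through Y: above Y we get Q; below Y we get K, A, L.
Z is not reached, and no chain runs the other way from Z to Y.
So the given relations leave the order of Y and Z undetermined.

undetermined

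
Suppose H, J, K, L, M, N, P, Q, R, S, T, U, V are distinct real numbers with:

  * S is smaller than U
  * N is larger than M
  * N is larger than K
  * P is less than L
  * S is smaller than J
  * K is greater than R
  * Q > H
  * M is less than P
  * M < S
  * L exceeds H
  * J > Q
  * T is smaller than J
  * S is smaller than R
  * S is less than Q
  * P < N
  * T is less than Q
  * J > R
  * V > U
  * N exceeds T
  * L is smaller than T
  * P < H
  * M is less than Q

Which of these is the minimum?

P is not least since M < P; S is not least since M < S; H is not least since P < H; U is not least since S < U; R is not least since S < R; K is not least since R < K; L is not least since H < L; T is not least since L < T; Q is not least since T < Q; N is not least since M < N; J is not least since Q < J; V is not least since U < V.
Only M has nothing below it, so M is the minimum.

M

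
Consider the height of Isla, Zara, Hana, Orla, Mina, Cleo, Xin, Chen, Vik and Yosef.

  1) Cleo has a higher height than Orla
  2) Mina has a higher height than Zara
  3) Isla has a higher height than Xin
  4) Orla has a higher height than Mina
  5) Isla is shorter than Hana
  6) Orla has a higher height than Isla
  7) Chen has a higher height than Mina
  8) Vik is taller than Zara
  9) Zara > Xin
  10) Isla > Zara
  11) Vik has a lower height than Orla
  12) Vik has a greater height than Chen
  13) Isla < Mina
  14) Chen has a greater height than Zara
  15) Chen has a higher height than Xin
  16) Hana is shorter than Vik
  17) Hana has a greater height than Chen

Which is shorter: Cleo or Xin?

Link the given pairs in sequence: Xin < Zara; Zara < Isla; Isla < Mina; Mina < Chen; Chen < Hana; Hana < Vik; Vik < Orla; Orla < Cleo.
Together: Xin < Zara < Isla < Mina < Chen < Hana < Vik < Orla < Cleo.
So Xin < Cleo; Xin is the shorter of the two.

Xin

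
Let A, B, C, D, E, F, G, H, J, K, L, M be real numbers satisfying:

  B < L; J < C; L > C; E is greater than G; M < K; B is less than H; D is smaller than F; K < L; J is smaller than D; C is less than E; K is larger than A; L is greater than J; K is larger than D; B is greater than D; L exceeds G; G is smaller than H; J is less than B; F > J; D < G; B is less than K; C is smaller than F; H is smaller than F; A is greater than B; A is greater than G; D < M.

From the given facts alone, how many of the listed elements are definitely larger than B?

Directly above B: A, K, H, L.
One step further: F (5 so far).
No other element is forced above B by the given relations, so the count is 5.

5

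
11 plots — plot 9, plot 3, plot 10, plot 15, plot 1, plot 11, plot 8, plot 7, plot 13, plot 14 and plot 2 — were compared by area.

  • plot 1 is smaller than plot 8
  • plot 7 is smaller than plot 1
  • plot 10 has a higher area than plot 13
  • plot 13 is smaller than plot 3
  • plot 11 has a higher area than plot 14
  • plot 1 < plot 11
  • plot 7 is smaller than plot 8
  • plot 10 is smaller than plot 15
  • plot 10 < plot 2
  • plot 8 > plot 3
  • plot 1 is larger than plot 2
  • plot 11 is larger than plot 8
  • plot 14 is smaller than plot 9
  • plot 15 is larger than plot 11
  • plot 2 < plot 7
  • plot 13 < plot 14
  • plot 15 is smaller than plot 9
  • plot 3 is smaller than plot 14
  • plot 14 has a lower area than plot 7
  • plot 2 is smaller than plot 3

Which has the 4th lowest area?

plot 3

The consecutive relations fix a unique order: plot 13 < plot 10 < plot 2 < plot 3 < plot 14 < plot 7 < plot 1 < plot 8 < plot 11 < plot 15 < plot 9.
The 4th smallest is plot 3.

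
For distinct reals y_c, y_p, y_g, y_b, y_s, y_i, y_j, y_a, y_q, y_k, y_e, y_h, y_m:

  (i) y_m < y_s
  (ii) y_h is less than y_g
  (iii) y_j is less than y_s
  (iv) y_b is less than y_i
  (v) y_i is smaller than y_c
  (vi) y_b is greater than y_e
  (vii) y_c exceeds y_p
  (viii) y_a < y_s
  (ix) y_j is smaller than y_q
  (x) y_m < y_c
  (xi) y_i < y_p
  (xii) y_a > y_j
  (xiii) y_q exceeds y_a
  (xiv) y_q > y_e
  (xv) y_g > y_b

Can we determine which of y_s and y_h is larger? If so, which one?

Following every chain through y_h: above y_h we get y_g.
y_s is not reached, and no chain runs the other way from y_s to y_h.
So the given relations leave the order of y_h and y_s undetermined.

undetermined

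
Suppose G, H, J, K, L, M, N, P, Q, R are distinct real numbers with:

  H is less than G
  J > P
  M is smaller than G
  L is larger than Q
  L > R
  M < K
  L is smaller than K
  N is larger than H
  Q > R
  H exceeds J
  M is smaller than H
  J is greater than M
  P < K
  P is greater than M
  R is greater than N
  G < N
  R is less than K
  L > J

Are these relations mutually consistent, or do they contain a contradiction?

Every relation is compatible with M < P < J < H < G < N < R < Q < L < K; the set is consistent.

consistent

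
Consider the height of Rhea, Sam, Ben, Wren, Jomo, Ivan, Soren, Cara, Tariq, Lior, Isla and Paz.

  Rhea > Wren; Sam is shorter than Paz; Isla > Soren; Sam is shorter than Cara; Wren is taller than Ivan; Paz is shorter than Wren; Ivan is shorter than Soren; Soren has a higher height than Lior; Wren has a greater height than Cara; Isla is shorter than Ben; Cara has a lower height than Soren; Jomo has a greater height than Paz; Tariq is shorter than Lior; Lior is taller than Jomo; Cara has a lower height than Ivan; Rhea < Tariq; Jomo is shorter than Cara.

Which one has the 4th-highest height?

Lior

The consecutive relations fix a unique order: Sam < Paz < Jomo < Cara < Ivan < Wren < Rhea < Tariq < Lior < Soren < Isla < Ben.
Counting 4 from the largest end gives Lior.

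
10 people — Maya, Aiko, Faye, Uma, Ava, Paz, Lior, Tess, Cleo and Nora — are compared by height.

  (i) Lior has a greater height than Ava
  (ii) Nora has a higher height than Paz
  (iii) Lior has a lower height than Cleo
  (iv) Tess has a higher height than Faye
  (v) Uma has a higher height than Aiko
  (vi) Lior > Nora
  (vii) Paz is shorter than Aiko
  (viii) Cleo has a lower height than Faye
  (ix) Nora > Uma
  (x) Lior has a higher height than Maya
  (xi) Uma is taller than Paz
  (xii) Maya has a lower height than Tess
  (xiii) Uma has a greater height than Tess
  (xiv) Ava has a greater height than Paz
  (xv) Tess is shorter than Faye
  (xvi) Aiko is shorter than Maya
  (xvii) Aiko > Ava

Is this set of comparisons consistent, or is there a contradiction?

Chaining the given relations yields Tess < Uma < Nora < Lior < Cleo < Faye, so Tess < Faye. But one relation states Faye < Tess. These cannot both hold.

inconsistent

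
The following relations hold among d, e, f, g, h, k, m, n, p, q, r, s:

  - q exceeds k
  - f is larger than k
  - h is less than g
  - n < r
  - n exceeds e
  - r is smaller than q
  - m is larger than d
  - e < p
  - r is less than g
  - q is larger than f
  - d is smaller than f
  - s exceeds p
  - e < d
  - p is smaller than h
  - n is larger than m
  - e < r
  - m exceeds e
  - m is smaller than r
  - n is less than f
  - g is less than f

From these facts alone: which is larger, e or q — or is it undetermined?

Chaining the given relations: e < d < m < n < r < g < f < q.
So q is larger.

q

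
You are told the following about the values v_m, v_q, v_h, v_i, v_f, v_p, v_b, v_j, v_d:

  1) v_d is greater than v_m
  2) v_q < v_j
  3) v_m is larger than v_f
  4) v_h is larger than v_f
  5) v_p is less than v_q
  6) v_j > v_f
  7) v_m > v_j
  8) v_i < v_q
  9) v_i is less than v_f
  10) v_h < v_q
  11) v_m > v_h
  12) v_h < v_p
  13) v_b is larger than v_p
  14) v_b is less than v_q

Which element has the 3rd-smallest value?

The consecutive relations fix a unique order: v_i < v_f < v_h < v_p < v_b < v_q < v_j < v_m < v_d.
Counting 3 from the smallest end gives v_h.

v_h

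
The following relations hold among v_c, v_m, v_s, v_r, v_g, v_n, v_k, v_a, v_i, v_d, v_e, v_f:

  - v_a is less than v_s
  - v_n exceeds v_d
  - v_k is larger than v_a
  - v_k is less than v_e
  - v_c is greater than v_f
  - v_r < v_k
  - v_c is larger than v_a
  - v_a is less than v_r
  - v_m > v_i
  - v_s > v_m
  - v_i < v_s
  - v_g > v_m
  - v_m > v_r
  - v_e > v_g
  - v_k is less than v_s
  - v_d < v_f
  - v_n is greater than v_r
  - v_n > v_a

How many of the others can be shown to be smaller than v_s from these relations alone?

From v_s the given relations immediately reach v_i, v_a, v_m, v_k.
From those, v_r — 5 in total.
Nothing else is reachable below v_s; 5 in all.

5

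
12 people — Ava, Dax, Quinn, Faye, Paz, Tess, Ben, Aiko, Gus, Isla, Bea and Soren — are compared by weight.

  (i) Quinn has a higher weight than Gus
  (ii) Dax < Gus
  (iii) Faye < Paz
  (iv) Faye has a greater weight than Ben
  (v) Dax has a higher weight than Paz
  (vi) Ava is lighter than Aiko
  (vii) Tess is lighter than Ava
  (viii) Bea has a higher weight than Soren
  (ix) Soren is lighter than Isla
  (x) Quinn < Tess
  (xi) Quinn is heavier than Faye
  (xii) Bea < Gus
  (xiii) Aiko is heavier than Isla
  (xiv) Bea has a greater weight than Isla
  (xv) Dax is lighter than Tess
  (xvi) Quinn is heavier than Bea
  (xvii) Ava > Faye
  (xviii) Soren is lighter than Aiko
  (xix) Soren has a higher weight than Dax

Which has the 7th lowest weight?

Piecing the relations together gives one ordering: Ben < Faye < Paz < Dax < Soren < Isla < Bea < Gus < Quinn < Tess < Ava < Aiko.
The 7th smallest is Bea.

Bea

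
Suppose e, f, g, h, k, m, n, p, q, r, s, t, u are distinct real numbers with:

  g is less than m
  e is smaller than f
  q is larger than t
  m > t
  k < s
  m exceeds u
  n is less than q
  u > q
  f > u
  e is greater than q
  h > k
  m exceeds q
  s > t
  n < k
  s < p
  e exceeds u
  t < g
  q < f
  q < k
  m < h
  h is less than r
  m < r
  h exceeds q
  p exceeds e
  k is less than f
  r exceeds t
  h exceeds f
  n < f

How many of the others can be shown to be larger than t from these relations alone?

11

The elements the relations force above t are g, q, u, k, m, s, e, f, h, r, p — no chain reaches any other.
That is 11.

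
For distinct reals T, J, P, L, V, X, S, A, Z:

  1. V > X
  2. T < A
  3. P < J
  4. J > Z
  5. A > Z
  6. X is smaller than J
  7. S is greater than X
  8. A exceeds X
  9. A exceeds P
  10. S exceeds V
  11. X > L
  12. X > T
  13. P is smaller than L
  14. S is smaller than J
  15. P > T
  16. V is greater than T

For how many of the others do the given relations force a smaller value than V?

4

From V the given relations immediately reach T, X.
From those, L — 3 in total.
From those, P — 4 in total.
No other element is forced below V by the given relations, so the count is 4.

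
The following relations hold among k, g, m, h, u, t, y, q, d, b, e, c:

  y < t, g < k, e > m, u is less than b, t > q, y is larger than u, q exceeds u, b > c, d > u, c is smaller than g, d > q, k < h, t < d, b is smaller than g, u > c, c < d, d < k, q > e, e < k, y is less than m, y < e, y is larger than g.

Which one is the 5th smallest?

y

The consecutive relations fix a unique order: c < u < b < g < y < m < e < q < t < d < k < h.
The 5th smallest is y.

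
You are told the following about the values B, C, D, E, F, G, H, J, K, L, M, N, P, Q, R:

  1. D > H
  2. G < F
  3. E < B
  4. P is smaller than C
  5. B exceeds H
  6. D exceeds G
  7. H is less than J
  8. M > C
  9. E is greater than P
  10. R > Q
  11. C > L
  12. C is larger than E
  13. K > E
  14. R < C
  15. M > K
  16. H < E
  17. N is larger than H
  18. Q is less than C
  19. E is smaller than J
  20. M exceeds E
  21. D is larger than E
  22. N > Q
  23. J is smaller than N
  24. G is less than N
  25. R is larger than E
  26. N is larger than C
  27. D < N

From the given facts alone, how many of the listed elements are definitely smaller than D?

Directly below D: H, E, G.
One step further: P (4 so far).
No other element is forced below D by the given relations, so the count is 4.

4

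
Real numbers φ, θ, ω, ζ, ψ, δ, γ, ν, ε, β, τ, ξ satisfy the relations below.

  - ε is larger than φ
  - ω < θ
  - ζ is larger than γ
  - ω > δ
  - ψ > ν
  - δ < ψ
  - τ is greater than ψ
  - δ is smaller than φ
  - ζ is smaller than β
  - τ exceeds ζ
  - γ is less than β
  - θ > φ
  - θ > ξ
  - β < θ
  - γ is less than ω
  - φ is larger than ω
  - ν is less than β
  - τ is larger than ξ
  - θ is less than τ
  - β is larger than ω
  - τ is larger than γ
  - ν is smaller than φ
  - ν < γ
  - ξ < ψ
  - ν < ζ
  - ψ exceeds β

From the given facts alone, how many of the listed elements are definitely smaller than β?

5

Directly below β: ν, γ, ω, ζ.
One step further: δ (5 so far).
No other element is forced below β by the given relations, so the count is 5.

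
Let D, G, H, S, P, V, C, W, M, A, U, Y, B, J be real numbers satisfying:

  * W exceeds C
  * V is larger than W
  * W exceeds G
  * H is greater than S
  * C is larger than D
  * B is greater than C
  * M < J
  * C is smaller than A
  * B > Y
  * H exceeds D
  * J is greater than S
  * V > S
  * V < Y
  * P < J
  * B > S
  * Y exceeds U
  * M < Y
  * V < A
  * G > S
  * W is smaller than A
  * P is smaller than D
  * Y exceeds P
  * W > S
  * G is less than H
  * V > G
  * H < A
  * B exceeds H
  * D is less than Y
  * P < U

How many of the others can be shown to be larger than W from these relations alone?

4

From W the given relations immediately reach V, A.
From those, Y — 3 in total.
From those, B — 4 in total.
Nothing else is reachable above W; 4 in all.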